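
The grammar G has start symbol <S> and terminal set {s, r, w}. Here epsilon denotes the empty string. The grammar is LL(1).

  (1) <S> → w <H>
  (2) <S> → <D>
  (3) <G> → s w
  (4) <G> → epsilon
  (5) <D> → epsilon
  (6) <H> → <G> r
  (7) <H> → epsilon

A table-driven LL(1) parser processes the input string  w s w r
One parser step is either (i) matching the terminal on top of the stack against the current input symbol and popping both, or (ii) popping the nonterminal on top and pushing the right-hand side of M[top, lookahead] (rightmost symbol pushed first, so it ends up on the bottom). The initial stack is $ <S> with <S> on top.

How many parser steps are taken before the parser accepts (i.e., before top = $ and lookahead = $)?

     Stack    Input      Action
  1  $ <S>    w s w r $  expand <S> → w <H>
  2  $ <H> w  w s w r $  match w
  3  $ <H>    s w r $    expand <H> → <G> r
  4  $ r <G>  s w r $    expand <G> → s w
  5  $ r w s  s w r $    match s
  6  $ r w    w r $      match w
  7  $ r      r $        match r
Accept reached after 7 steps.

7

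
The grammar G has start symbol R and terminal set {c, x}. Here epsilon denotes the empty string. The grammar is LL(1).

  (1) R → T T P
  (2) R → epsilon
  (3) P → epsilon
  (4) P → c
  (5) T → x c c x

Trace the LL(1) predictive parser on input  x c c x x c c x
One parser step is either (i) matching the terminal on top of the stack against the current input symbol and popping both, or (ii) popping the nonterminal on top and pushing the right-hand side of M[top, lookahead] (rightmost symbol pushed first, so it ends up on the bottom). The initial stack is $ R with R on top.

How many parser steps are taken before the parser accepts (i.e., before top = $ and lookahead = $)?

step 1: stack=$ R  input=x c c x x c c x $  — expand R → T T P
step 2: stack=$ P T T  input=x c c x x c c x $  — expand T → x c c x
step 3: stack=$ P T x c c x  input=x c c x x c c x $  — match x
step 4: stack=$ P T x c c  input=c c x x c c x $  — match c
step 5: stack=$ P T x c  input=c x x c c x $  — match c
step 6: stack=$ P T x  input=x x c c x $  — match x
step 7: stack=$ P T  input=x c c x $  — expand T → x c c x
step 8: stack=$ P x c c x  input=x c c x $  — match x
step 9: stack=$ P x c c  input=c c x $  — match c
step 10: stack=$ P x c  input=c x $  — match c
step 11: stack=$ P x  input=x $  — match x
step 12: stack=$ P  input=$  — expand P → epsilon
Accept reached after 12 steps.

12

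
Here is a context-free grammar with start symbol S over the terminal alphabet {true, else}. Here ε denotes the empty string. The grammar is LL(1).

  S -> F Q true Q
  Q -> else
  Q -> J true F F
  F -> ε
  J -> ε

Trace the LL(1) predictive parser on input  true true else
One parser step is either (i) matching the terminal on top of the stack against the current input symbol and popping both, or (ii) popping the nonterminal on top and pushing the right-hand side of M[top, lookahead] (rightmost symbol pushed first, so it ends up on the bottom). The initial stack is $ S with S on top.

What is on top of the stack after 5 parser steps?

     Stack                Input             Action
  1  $ S                  true true else $  expand S -> F Q true Q
  2  $ Q true Q F         true true else $  expand F -> ε
  3  $ Q true Q           true true else $  expand Q -> J true F F
  4  $ Q true F F true J  true true else $  expand J -> ε
  5  $ Q true F F true    true true else $  match true
Stack after step 5: $ Q true F F (top = F).

F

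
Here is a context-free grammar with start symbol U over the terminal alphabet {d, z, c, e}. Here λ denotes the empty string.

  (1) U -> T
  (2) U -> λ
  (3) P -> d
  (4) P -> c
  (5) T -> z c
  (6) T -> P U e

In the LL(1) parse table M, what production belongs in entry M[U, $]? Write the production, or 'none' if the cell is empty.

FIRST(P) = {c, d}
FIRST(T) = {c, d, z}  (via P U e)
FIRST(U) = {λ, c, d, z}  (via T)
FOLLOW(U) includes $ since U is the start symbol.
FOLLOW(U): in T->P U e, U is followed by e with FIRST {e}. Thus FOLLOW(U) = {$, e}.
For U -> T: FIRST(T) = {c, d, z}, so it goes in M[U, t] for t ∈ {c, d, z}.
For U -> λ: FIRST(λ) = {λ}, so it goes in M[U, t] for t ∈ {}; since λ ∈ FIRST, also for every t ∈ FOLLOW(U) = {$, e}.

U -> λ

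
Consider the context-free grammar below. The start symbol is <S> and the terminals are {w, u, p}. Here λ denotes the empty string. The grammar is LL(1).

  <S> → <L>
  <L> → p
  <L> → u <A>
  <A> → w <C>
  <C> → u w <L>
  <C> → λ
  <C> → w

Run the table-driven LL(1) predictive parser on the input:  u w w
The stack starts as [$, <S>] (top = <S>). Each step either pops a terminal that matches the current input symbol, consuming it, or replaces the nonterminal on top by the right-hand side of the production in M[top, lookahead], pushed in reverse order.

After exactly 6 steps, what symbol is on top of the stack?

step 1: stack=$ <S>  input=u w w $  — expand <S> → <L>
step 2: stack=$ <L>  input=u w w $  — expand <L> → u <A>
step 3: stack=$ <A> u  input=u w w $  — match u
step 4: stack=$ <A>  input=w w $  — expand <A> → w <C>
step 5: stack=$ <C> w  input=w w $  — match w
step 6: stack=$ <C>  input=w $  — expand <C> → w
Stack after step 6: $ w (top = w).

w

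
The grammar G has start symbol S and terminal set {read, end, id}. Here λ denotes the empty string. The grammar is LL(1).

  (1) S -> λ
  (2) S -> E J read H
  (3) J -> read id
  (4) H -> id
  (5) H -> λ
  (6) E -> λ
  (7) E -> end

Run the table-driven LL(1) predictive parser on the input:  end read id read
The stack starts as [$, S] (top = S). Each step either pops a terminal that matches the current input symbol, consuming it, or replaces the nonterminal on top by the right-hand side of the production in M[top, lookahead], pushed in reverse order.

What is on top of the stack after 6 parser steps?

read

step 1: stack=$ S  input=end read id read $  — expand S -> E J read H
step 2: stack=$ H read J E  input=end read id read $  — expand E -> end
step 3: stack=$ H read J end  input=end read id read $  — match end
step 4: stack=$ H read J  input=read id read $  — expand J -> read id
step 5: stack=$ H read id read  input=read id read $  — match read
step 6: stack=$ H read id  input=id read $  — match id
Stack after step 6: $ H read (top = read).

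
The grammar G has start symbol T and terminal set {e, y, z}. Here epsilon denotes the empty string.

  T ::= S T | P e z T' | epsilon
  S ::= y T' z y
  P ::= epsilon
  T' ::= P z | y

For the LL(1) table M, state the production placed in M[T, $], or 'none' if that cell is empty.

FIRST(S) = {y}
FIRST(P) = {epsilon}
FIRST(T) = {epsilon, e, y}  (via S T, P e z T')
FIRST(T') = {y, z}  (via P z)
FOLLOW(T) includes $ since T is the start symbol.
FOLLOW(T): in T::=S T, the suffix after T is empty (adds nothing new). Thus FOLLOW(T) = {$}.
For T ::= S T: FIRST(S T) = {y}, so it goes in M[T, t] for t ∈ {y}.
For T ::= P e z T': FIRST(P e z T') = {e}, so it goes in M[T, t] for t ∈ {e}.
For T ::= epsilon: FIRST(epsilon) = {epsilon}, so it goes in M[T, t] for t ∈ {}; since epsilon ∈ FIRST, also for every t ∈ FOLLOW(T) = {$}.

T ::= epsilon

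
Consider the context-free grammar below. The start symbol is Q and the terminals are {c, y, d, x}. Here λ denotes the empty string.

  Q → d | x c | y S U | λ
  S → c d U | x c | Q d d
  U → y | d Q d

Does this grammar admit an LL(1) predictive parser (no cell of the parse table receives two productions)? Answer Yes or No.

No

FIRST(Q) = {λ, d, x, y}
FIRST(S) = {c, d, x, y}
FIRST(U) = {d, y}
FOLLOW(Q) = {$, d}
FOLLOW(S) = {d, y}
FOLLOW(U) = {$, d, y}
Cell M[Q, d] receives both Q → d and Q → λ — the grammar is not LL(1).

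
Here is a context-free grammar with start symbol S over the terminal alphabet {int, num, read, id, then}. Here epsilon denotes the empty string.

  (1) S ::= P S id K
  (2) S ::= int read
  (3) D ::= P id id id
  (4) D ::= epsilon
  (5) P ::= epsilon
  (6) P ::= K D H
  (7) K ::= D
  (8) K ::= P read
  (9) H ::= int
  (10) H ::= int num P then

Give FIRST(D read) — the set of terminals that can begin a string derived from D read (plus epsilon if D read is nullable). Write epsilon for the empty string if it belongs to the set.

FIRST(H) = {int}
FIRST(S) = {id, int, read}  (via P S id K)
FIRST(D) = {epsilon, id, int, read}  (via P id id id)
FIRST(P) = {epsilon, id, int, read}  (via K D H)
FIRST(K) = {epsilon, id, int, read}  (via D, P read)
FIRST(D read): take FIRST of each symbol in turn, carrying on past any symbol whose FIRST contains epsilon; result {id, int, read}.

{id, int, read}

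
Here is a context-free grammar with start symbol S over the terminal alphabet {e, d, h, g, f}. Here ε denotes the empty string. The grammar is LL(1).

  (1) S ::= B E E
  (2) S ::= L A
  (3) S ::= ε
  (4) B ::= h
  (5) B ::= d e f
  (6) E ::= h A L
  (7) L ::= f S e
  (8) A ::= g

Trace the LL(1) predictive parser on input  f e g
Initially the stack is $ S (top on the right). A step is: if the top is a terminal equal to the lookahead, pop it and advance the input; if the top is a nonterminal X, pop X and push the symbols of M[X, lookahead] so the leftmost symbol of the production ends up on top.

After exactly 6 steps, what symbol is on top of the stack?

g

step 1: stack=$ S  input=f e g $  — expand S ::= L A
step 2: stack=$ A L  input=f e g $  — expand L ::= f S e
step 3: stack=$ A e S f  input=f e g $  — match f
step 4: stack=$ A e S  input=e g $  — expand S ::= ε
step 5: stack=$ A e  input=e g $  — match e
step 6: stack=$ A  input=g $  — expand A ::= g
Stack after step 6: $ g (top = g).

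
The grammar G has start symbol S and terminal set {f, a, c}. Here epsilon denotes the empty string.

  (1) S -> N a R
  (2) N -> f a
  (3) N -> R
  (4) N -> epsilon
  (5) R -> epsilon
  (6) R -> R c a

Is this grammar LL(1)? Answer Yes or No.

FIRST(S) = {a, c, f}
FIRST(N) = {epsilon, c, f}
FIRST(R) = {epsilon, c}
FOLLOW(S) = {$}
FOLLOW(N) = {a}
FOLLOW(R) = {$, a, c}
Cell M[N, a] receives both N -> R and N -> epsilon — the grammar is not LL(1).

No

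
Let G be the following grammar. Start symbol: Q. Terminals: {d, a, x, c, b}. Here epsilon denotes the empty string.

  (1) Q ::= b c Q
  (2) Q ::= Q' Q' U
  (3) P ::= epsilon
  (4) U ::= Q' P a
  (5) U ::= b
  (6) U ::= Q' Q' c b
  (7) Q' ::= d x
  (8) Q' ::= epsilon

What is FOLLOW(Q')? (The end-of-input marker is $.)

{a, b, c, d}

FIRST(P): from P::=epsilon we get {epsilon}. So FIRST(P) = {epsilon}.
FIRST(Q'): from Q'::=d x we get {d}; from Q'::=epsilon we get {epsilon}. So FIRST(Q') = {epsilon, d}.
FIRST(U): from U::=Q' P a we get {a, d}; from U::=b we get {b}; from U::=Q' Q' c b we get {c, d}. So FIRST(U) = {a, b, c, d}.
FIRST(Q): from Q::=b c Q we get {b}; from Q::=Q' Q' U we get {a, b, c, d}. So FIRST(Q) = {a, b, c, d}.
FOLLOW(Q) includes $ since Q is the start symbol.
FOLLOW(Q): in Q::=b c Q, the suffix after Q is empty (adds nothing new). Thus FOLLOW(Q) = {$}.
FOLLOW(P): in U::=Q' P a, P is followed by a with FIRST {a}. Thus FOLLOW(P) = {a}.
FOLLOW(U): in Q::=Q' Q' U, the suffix after U is empty, so FOLLOW(U) ⊇ FOLLOW(Q) = {$}. Thus FOLLOW(U) = {$}.
FOLLOW(Q'): in Q::=Q' Q' U (occurrence 1), Q' is followed by Q' U with FIRST {a, b, c, d}; in Q::=Q' Q' U (occurrence 2), Q' is followed by U with FIRST {a, b, c, d}; in U::=Q' P a, Q' is followed by P a with FIRST {a}; in U::=Q' Q' c b (occurrence 1), Q' is followed by Q' c b with FIRST {c, d}; in U::=Q' Q' c b (occurrence 2), Q' is followed by c b with FIRST {c}. Thus FOLLOW(Q') = {a, b, c, d}.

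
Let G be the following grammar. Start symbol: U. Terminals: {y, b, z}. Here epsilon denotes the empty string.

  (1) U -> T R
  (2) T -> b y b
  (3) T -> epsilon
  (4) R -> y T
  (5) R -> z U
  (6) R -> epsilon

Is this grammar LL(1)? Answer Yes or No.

Yes

FIRST(U) = {epsilon, b, y, z}
FIRST(T) = {epsilon, b}
FIRST(R) = {epsilon, y, z}
FOLLOW(U) = {$}
FOLLOW(T) = {$, y, z}
FOLLOW(R) = {$}
Each cell of M receives at most one production.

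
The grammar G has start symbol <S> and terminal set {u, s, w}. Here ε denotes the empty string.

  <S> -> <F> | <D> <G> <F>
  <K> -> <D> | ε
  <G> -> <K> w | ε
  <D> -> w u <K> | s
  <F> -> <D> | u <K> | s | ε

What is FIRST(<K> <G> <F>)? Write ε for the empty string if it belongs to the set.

FIRST(<D>): from <D>->w u <K> we get {w}; from <D>->s we get {s}. So FIRST(<D>) = {s, w}.
FIRST(<K>): from <K>-><D> we get {s, w}; from <K>->ε we get {ε}. So FIRST(<K>) = {ε, s, w}.
FIRST(<F>): from <F>-><D> we get {s, w}; from <F>->u <K> we get {u}; from <F>->s we get {s}; from <F>->ε we get {ε}. So FIRST(<F>) = {ε, s, u, w}.
FIRST(<S>): from <S>-><F> we get {ε, s, u, w}; from <S>-><D> <G> <F> we get {s, w}. So FIRST(<S>) = {ε, s, u, w}.
FIRST(<G>): from <G>-><K> w we get {s, w}; from <G>->ε we get {ε}. So FIRST(<G>) = {ε, s, w}.
FIRST(<K> <G> <F>): take FIRST of each symbol in turn, carrying on past any symbol whose FIRST contains ε; result {ε, s, u, w}.

{ε, s, u, w}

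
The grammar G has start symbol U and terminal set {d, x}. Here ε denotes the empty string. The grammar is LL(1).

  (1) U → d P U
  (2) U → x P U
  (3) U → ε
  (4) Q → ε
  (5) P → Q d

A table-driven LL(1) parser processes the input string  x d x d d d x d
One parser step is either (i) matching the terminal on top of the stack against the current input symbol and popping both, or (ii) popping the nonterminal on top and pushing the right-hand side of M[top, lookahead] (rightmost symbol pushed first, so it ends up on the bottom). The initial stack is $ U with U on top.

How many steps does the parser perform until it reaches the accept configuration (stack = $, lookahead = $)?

step 1: stack=$ U  input=x d x d d d x d $  — expand U → x P U
step 2: stack=$ U P x  input=x d x d d d x d $  — match x
step 3: stack=$ U P  input=d x d d d x d $  — expand P → Q d
step 4: stack=$ U d Q  input=d x d d d x d $  — expand Q → ε
step 5: stack=$ U d  input=d x d d d x d $  — match d
step 6: stack=$ U  input=x d d d x d $  — expand U → x P U
step 7: stack=$ U P x  input=x d d d x d $  — match x
step 8: stack=$ U P  input=d d d x d $  — expand P → Q d
step 9: stack=$ U d Q  input=d d d x d $  — expand Q → ε
step 10: stack=$ U d  input=d d d x d $  — match d
step 11: stack=$ U  input=d d x d $  — expand U → d P U
step 12: stack=$ U P d  input=d d x d $  — match d
step 13: stack=$ U P  input=d x d $  — expand P → Q d
step 14: stack=$ U d Q  input=d x d $  — expand Q → ε
step 15: stack=$ U d  input=d x d $  — match d
step 16: stack=$ U  input=x d $  — expand U → x P U
step 17: stack=$ U P x  input=x d $  — match x
step 18: stack=$ U P  input=d $  — expand P → Q d
step 19: stack=$ U d Q  input=d $  — expand Q → ε
step 20: stack=$ U d  input=d $  — match d
step 21: stack=$ U  input=$  — expand U → ε
Accept reached after 21 steps.

21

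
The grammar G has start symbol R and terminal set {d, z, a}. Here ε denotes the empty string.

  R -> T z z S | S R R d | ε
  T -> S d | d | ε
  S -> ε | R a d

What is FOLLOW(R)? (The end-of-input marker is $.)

{$, a, d, z}

FIRST(R) = {ε, a, d, z}  (via T z z S, S R R d)
FIRST(S) = {ε, a, d, z}  (via R a d)
FIRST(T) = {ε, a, d, z}  (via S d)
FOLLOW(R) includes $ since R is the start symbol.
FOLLOW(R): in R->S R R d (occurrence 1), R is followed by R d with FIRST {a, d, z}; in R->S R R d (occurrence 2), R is followed by d with FIRST {d}; in S->R a d, R is followed by a d with FIRST {a}. Thus FOLLOW(R) = {$, a, d, z}.
FOLLOW(T): in R->T z z S, T is followed by z z S with FIRST {z}. Thus FOLLOW(T) = {z}.
FOLLOW(S): in R->T z z S, the suffix after S is empty, so FOLLOW(S) ⊇ FOLLOW(R) = {$, a, d, z}; in R->S R R d, S is followed by R R d with FIRST {a, d, z}; in T->S d, S is followed by d with FIRST {d}. Thus FOLLOW(S) = {$, a, d, z}.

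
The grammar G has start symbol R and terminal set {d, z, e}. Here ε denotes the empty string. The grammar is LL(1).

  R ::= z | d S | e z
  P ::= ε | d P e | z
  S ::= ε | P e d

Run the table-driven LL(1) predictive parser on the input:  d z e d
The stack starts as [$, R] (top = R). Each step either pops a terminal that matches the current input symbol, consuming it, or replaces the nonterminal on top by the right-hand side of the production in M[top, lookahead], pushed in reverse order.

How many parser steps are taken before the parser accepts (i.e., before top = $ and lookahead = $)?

step 1: stack=$ R  input=d z e d $  — expand R ::= d S
step 2: stack=$ S d  input=d z e d $  — match d
step 3: stack=$ S  input=z e d $  — expand S ::= P e d
step 4: stack=$ d e P  input=z e d $  — expand P ::= z
step 5: stack=$ d e z  input=z e d $  — match z
step 6: stack=$ d e  input=e d $  — match e
step 7: stack=$ d  input=d $  — match d
Accept reached after 7 steps.

7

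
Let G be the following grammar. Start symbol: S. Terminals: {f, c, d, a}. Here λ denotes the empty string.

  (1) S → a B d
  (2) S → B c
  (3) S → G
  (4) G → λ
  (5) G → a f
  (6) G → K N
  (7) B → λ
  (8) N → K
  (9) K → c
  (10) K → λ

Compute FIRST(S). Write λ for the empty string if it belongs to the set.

{λ, a, c}

FIRST(B): from B→λ we get {λ}. So FIRST(B) = {λ}.
FIRST(K): from K→c we get {c}; from K→λ we get {λ}. So FIRST(K) = {λ, c}.
FIRST(N): from N→K we get {λ, c}. So FIRST(N) = {λ, c}.
FIRST(G): from G→λ we get {λ}; from G→a f we get {a}; from G→K N we get {λ, c}. So FIRST(G) = {λ, a, c}.
FIRST(S): from S→a B d we get {a}; from S→B c we get {c}; from S→G we get {λ, a, c}. So FIRST(S) = {λ, a, c}.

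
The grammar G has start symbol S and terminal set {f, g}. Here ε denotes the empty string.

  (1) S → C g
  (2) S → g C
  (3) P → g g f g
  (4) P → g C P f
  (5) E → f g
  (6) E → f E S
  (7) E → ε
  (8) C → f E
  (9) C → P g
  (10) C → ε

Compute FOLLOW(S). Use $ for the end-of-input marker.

FIRST(P) = {g}
FIRST(E) = {ε, f}
FIRST(C) = {ε, f, g}  (via P g)
FIRST(S) = {f, g}  (via C g)
FOLLOW(S) includes $ since S is the start symbol.
FOLLOW(P): in P→g C P f, P is followed by f with FIRST {f}; in C→P g, P is followed by g with FIRST {g}. Thus FOLLOW(P) = {f, g}.
FOLLOW(S): in E→f E S, the suffix after S is empty, so FOLLOW(S) ⊇ FOLLOW(E) = {$, f, g}. Thus FOLLOW(S) = {$, f, g}.
FOLLOW(C): in S→C g, C is followed by g with FIRST {g}; in S→g C, the suffix after C is empty, so FOLLOW(C) ⊇ FOLLOW(S) = {$, f, g}; in P→g C P f, C is followed by P f with FIRST {g}. Thus FOLLOW(C) = {$, f, g}.
FOLLOW(E): in E→f E S, E is followed by S with FIRST {f, g}; in C→f E, the suffix after E is empty, so FOLLOW(E) ⊇ FOLLOW(C) = {$, f, g}. Thus FOLLOW(E) = {$, f, g}.

{$, f, g}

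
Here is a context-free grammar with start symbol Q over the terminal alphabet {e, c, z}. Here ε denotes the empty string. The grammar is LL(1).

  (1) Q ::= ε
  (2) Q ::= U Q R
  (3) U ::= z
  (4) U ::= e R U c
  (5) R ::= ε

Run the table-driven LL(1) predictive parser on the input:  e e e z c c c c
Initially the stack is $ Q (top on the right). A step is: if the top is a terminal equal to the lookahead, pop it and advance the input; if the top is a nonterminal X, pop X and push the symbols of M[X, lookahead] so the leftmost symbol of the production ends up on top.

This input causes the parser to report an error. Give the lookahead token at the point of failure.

step 1: stack=$ Q  input=e e e z c c c c $  — expand Q ::= U Q R
step 2: stack=$ R Q U  input=e e e z c c c c $  — expand U ::= e R U c
step 3: stack=$ R Q c U R e  input=e e e z c c c c $  — match e
step 4: stack=$ R Q c U R  input=e e z c c c c $  — expand R ::= ε
step 5: stack=$ R Q c U  input=e e z c c c c $  — expand U ::= e R U c
step 6: stack=$ R Q c c U R e  input=e e z c c c c $  — match e
step 7: stack=$ R Q c c U R  input=e z c c c c $  — expand R ::= ε
step 8: stack=$ R Q c c U  input=e z c c c c $  — expand U ::= e R U c
step 9: stack=$ R Q c c c U R e  input=e z c c c c $  — match e
step 10: stack=$ R Q c c c U R  input=z c c c c $  — expand R ::= ε
step 11: stack=$ R Q c c c U  input=z c c c c $  — expand U ::= z
step 12: stack=$ R Q c c c z  input=z c c c c $  — match z
step 13: stack=$ R Q c c c  input=c c c c $  — match c
step 14: stack=$ R Q c c  input=c c c $  — match c
step 15: stack=$ R Q c  input=c c $  — match c
step 16: stack=$ R Q  input=c $  — error: M[Q, c] is empty

c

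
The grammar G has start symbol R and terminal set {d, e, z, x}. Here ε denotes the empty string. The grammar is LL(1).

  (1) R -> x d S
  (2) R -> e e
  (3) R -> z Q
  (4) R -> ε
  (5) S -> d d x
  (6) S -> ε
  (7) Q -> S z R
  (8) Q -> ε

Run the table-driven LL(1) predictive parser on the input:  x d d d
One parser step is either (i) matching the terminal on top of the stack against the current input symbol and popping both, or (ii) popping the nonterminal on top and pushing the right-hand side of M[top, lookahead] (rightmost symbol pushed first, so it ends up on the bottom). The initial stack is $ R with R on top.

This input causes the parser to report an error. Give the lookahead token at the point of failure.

step 1: stack=$ R  input=x d d d $  — expand R -> x d S
step 2: stack=$ S d x  input=x d d d $  — match x
step 3: stack=$ S d  input=d d d $  — match d
step 4: stack=$ S  input=d d $  — expand S -> d d x
step 5: stack=$ x d d  input=d d $  — match d
step 6: stack=$ x d  input=d $  — match d
step 7: stack=$ x  input=$  — error: top is terminal x but lookahead is $

$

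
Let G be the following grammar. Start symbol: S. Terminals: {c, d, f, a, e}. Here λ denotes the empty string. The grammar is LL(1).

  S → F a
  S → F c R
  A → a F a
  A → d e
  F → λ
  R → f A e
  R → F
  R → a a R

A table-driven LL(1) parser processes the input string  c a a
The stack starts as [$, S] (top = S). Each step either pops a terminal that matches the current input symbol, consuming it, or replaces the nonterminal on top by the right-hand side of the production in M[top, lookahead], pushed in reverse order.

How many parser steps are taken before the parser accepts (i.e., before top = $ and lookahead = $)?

8

     Stack    Input    Action
  1  $ S      c a a $  expand S → F c R
  2  $ R c F  c a a $  expand F → λ
  3  $ R c    c a a $  match c
  4  $ R      a a $    expand R → a a R
  5  $ R a a  a a $    match a
  6  $ R a    a $      match a
  7  $ R      $        expand R → F
  8  $ F      $        expand F → λ
Accept reached after 8 steps.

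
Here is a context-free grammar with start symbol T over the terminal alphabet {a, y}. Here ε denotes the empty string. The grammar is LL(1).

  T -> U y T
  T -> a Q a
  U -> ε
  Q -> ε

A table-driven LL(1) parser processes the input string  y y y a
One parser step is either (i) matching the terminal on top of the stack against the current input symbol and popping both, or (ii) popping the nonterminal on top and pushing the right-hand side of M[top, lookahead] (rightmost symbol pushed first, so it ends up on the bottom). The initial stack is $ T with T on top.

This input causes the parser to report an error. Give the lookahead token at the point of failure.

$

      Stack    Input      Action
   1  $ T      y y y a $  expand T -> U y T
   2  $ T y U  y y y a $  expand U -> ε
   3  $ T y    y y y a $  match y
   4  $ T      y y a $    expand T -> U y T
   5  $ T y U  y y a $    expand U -> ε
   6  $ T y    y y a $    match y
   7  $ T      y a $      expand T -> U y T
   8  $ T y U  y a $      expand U -> ε
   9  $ T y    y a $      match y
  10  $ T      a $        expand T -> a Q a
  11  $ a Q a  a $        match a
  12  $ a Q    $          error: M[Q, $] is empty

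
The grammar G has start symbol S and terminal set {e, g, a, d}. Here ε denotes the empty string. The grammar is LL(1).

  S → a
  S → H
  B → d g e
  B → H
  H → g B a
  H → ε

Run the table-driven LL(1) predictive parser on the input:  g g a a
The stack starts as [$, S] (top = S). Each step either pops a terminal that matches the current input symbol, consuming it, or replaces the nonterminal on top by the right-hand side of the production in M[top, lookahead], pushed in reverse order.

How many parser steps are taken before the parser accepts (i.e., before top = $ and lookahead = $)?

step 1: stack=$ S  input=g g a a $  — expand S → H
step 2: stack=$ H  input=g g a a $  — expand H → g B a
step 3: stack=$ a B g  input=g g a a $  — match g
step 4: stack=$ a B  input=g a a $  — expand B → H
step 5: stack=$ a H  input=g a a $  — expand H → g B a
step 6: stack=$ a a B g  input=g a a $  — match g
step 7: stack=$ a a B  input=a a $  — expand B → H
step 8: stack=$ a a H  input=a a $  — expand H → ε
step 9: stack=$ a a  input=a a $  — match a
step 10: stack=$ a  input=a $  — match a
Accept reached after 10 steps.

10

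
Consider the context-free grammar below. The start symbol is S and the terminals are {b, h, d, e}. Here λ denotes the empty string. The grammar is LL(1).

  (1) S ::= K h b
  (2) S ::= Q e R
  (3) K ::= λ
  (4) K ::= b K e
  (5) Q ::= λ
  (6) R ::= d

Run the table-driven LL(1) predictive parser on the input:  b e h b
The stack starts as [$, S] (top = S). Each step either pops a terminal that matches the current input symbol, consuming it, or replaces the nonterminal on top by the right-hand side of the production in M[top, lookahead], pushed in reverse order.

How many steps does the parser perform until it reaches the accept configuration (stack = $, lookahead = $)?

7

     Stack        Input      Action
  1  $ S          b e h b $  expand S ::= K h b
  2  $ b h K      b e h b $  expand K ::= b K e
  3  $ b h e K b  b e h b $  match b
  4  $ b h e K    e h b $    expand K ::= λ
  5  $ b h e      e h b $    match e
  6  $ b h        h b $      match h
  7  $ b          b $        match b
Accept reached after 7 steps.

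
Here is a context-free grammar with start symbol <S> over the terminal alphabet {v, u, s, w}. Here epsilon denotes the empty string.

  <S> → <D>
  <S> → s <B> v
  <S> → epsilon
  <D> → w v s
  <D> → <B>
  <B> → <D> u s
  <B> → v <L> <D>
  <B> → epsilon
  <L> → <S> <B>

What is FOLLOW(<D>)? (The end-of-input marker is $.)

FIRST(<S>) = {epsilon, s, u, v, w}  (via <D>)
FIRST(<D>) = {epsilon, u, v, w}  (via <B>)
FIRST(<B>) = {epsilon, u, v, w}  (via <D> u s)
FIRST(<L>) = {epsilon, s, u, v, w}  (via <S> <B>)
FOLLOW(<S>) includes $ since <S> is the start symbol.
FOLLOW(<S>): in <L>→<S> <B>, <S> is followed by <B> with FIRST {epsilon, u, v, w}; in <L>→<S> <B>, the suffix after <S> is nullable, so FOLLOW(<S>) ⊇ FOLLOW(<L>) = {$, u, v, w}. Thus FOLLOW(<S>) = {$, u, v, w}.
FOLLOW(<D>): in <S>→<D>, the suffix after <D> is empty, so FOLLOW(<D>) ⊇ FOLLOW(<S>) = {$, u, v, w}; in <B>→<D> u s, <D> is followed by u s with FIRST {u}; in <B>→v <L> <D>, the suffix after <D> is empty, so FOLLOW(<D>) ⊇ FOLLOW(<B>) = {$, u, v, w}. Thus FOLLOW(<D>) = {$, u, v, w}.
FOLLOW(<B>): in <S>→s <B> v, <B> is followed by v with FIRST {v}; in <D>→<B>, the suffix after <B> is empty, so FOLLOW(<B>) ⊇ FOLLOW(<D>) = {$, u, v, w}; in <L>→<S> <B>, the suffix after <B> is empty, so FOLLOW(<B>) ⊇ FOLLOW(<L>) = {$, u, v, w}. Thus FOLLOW(<B>) = {$, u, v, w}.
FOLLOW(<L>): in <B>→v <L> <D>, <L> is followed by <D> with FIRST {epsilon, u, v, w}; in <B>→v <L> <D>, the suffix after <L> is nullable, so FOLLOW(<L>) ⊇ FOLLOW(<B>) = {$, u, v, w}. Thus FOLLOW(<L>) = {$, u, v, w}.

{$, u, v, w}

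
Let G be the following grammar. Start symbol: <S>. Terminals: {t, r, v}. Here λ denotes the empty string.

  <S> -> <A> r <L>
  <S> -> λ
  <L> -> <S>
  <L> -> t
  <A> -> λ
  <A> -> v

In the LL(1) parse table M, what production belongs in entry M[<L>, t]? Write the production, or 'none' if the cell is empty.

<L> -> t

FIRST(<A>) = {λ, v}
FIRST(<S>) = {λ, r, v}  (via <A> r <L>)
FIRST(<L>) = {λ, r, t, v}  (via <S>)
FOLLOW(<S>) includes $ since <S> is the start symbol.
FOLLOW(<S>): in <L>-><S>, the suffix after <S> is empty, so FOLLOW(<S>) ⊇ FOLLOW(<L>) = {$}. Thus FOLLOW(<S>) = {$}.
FOLLOW(<L>): in <S>-><A> r <L>, the suffix after <L> is empty, so FOLLOW(<L>) ⊇ FOLLOW(<S>) = {$}. Thus FOLLOW(<L>) = {$}.
For <L> -> <S>: FIRST(<S>) = {λ, r, v}, so it goes in M[<L>, t] for t ∈ {r, v}; since λ ∈ FIRST, also for every t ∈ FOLLOW(<L>) = {$}.
For <L> -> t: FIRST(t) = {t}, so it goes in M[<L>, t] for t ∈ {t}.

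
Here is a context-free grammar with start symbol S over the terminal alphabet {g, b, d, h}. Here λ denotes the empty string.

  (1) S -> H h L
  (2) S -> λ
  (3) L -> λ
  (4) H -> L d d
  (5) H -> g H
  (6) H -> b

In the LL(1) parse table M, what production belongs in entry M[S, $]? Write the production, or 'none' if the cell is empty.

FIRST(L): from L->λ we get {λ}. So FIRST(L) = {λ}.
FIRST(H): from H->L d d we get {d}; from H->g H we get {g}; from H->b we get {b}. So FIRST(H) = {b, d, g}.
FIRST(S): from S->H h L we get {b, d, g}; from S->λ we get {λ}. So FIRST(S) = {λ, b, d, g}.
FOLLOW(S) includes $ since S is the start symbol.
FOLLOW(S): S appears on no right-hand side. Thus FOLLOW(S) = {$}.
For S -> H h L: FIRST(H h L) = {b, d, g}, so it goes in M[S, t] for t ∈ {b, d, g}.
For S -> λ: FIRST(λ) = {λ}, so it goes in M[S, t] for t ∈ {}; since λ ∈ FIRST, also for every t ∈ FOLLOW(S) = {$}.

S -> λ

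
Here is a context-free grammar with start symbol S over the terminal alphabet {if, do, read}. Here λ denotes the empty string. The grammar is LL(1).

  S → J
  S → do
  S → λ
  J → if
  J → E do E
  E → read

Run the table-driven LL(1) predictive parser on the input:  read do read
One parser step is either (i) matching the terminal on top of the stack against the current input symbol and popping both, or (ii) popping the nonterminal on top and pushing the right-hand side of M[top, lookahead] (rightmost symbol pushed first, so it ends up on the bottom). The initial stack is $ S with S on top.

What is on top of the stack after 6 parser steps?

step 1: stack=$ S  input=read do read $  — expand S → J
step 2: stack=$ J  input=read do read $  — expand J → E do E
step 3: stack=$ E do E  input=read do read $  — expand E → read
step 4: stack=$ E do read  input=read do read $  — match read
step 5: stack=$ E do  input=do read $  — match do
step 6: stack=$ E  input=read $  — expand E → read
Stack after step 6: $ read (top = read).

read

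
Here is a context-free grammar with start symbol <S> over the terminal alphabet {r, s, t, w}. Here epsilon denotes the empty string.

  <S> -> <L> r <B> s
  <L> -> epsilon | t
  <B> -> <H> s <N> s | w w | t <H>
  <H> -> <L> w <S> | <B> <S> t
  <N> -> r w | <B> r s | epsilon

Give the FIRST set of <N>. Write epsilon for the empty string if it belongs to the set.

FIRST(<L>) = {epsilon, t}
FIRST(<S>) = {r, t}  (via <L> r <B> s)
FIRST(<B>) = {t, w}  (via <H> s <N> s)
FIRST(<H>) = {t, w}  (via <L> w <S>, <B> <S> t)
FIRST(<N>) = {epsilon, r, t, w}  (via <B> r s)

{epsilon, r, t, w}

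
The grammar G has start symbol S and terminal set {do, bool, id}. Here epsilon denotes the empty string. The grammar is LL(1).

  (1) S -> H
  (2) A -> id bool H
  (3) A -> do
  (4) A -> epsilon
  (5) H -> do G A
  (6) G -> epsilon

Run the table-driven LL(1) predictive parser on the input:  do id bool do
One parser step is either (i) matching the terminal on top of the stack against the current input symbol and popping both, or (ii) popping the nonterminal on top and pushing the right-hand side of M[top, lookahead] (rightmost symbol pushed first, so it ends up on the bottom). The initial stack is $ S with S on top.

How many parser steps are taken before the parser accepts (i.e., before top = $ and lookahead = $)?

11

step 1: stack=$ S  input=do id bool do $  — expand S -> H
step 2: stack=$ H  input=do id bool do $  — expand H -> do G A
step 3: stack=$ A G do  input=do id bool do $  — match do
step 4: stack=$ A G  input=id bool do $  — expand G -> epsilon
step 5: stack=$ A  input=id bool do $  — expand A -> id bool H
step 6: stack=$ H bool id  input=id bool do $  — match id
step 7: stack=$ H bool  input=bool do $  — match bool
step 8: stack=$ H  input=do $  — expand H -> do G A
step 9: stack=$ A G do  input=do $  — match do
step 10: stack=$ A G  input=$  — expand G -> epsilon
step 11: stack=$ A  input=$  — expand A -> epsilon
Accept reached after 11 steps.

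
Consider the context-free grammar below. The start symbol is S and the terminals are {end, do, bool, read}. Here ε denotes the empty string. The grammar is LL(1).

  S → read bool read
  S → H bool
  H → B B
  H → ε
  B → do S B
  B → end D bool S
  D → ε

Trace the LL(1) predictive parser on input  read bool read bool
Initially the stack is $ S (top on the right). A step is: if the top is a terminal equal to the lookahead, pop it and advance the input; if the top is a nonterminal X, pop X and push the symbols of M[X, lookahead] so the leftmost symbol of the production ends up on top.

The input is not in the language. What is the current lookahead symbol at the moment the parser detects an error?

     Stack             Input                  Action
  1  $ S               read bool read bool $  expand S → read bool read
  2  $ read bool read  read bool read bool $  match read
  3  $ read bool       bool read bool $       match bool
  4  $ read            read bool $            match read
  5  $                 bool $                 error: stack empty but input remains

bool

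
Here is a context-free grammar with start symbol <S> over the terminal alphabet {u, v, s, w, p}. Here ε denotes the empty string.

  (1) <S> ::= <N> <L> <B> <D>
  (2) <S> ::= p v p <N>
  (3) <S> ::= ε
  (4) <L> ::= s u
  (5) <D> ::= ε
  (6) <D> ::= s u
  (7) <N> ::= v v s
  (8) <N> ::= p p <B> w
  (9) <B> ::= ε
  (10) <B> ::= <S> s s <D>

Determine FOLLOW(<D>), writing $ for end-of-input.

{$, s, w}

FIRST(<L>) = {s}
FIRST(<D>) = {ε, s}
FIRST(<N>) = {p, v}
FIRST(<S>) = {ε, p, v}  (via <N> <L> <B> <D>)
FIRST(<B>) = {ε, p, s, v}  (via <S> s s <D>)
FOLLOW(<S>) includes $ since <S> is the start symbol.
FOLLOW(<S>): in <B>::=<S> s s <D>, <S> is followed by s s <D> with FIRST {s}. Thus FOLLOW(<S>) = {$, s}.
FOLLOW(<L>): in <S>::=<N> <L> <B> <D>, <L> is followed by <B> <D> with FIRST {ε, p, s, v}; in <S>::=<N> <L> <B> <D>, the suffix after <L> is nullable, so FOLLOW(<L>) ⊇ FOLLOW(<S>) = {$, s}. Thus FOLLOW(<L>) = {$, p, s, v}.
FOLLOW(<N>): in <S>::=<N> <L> <B> <D>, <N> is followed by <L> <B> <D> with FIRST {s}; in <S>::=p v p <N>, the suffix after <N> is empty, so FOLLOW(<N>) ⊇ FOLLOW(<S>) = {$, s}. Thus FOLLOW(<N>) = {$, s}.
FOLLOW(<B>): in <S>::=<N> <L> <B> <D>, <B> is followed by <D> with FIRST {ε, s}; in <S>::=<N> <L> <B> <D>, the suffix after <B> is nullable, so FOLLOW(<B>) ⊇ FOLLOW(<S>) = {$, s}; in <N>::=p p <B> w, <B> is followed by w with FIRST {w}. Thus FOLLOW(<B>) = {$, s, w}.
FOLLOW(<D>): in <S>::=<N> <L> <B> <D>, the suffix after <D> is empty, so FOLLOW(<D>) ⊇ FOLLOW(<S>) = {$, s}; in <B>::=<S> s s <D>, the suffix after <D> is empty, so FOLLOW(<D>) ⊇ FOLLOW(<B>) = {$, s, w}. Thus FOLLOW(<D>) = {$, s, w}.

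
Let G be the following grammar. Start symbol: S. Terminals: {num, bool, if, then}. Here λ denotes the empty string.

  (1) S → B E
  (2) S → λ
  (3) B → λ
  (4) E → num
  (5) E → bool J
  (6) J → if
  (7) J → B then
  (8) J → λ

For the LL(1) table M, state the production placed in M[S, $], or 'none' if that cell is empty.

S → λ

FIRST(B) = {λ}
FIRST(E) = {bool, num}
FIRST(S) = {λ, bool, num}  (via B E)
FIRST(J) = {λ, if, then}  (via B then)
FOLLOW(S) includes $ since S is the start symbol.
FOLLOW(S): S appears on no right-hand side. Thus FOLLOW(S) = {$}.
For S → B E: FIRST(B E) = {bool, num}, so it goes in M[S, t] for t ∈ {bool, num}.
For S → λ: FIRST(λ) = {λ}, so it goes in M[S, t] for t ∈ {}; since λ ∈ FIRST, also for every t ∈ FOLLOW(S) = {$}.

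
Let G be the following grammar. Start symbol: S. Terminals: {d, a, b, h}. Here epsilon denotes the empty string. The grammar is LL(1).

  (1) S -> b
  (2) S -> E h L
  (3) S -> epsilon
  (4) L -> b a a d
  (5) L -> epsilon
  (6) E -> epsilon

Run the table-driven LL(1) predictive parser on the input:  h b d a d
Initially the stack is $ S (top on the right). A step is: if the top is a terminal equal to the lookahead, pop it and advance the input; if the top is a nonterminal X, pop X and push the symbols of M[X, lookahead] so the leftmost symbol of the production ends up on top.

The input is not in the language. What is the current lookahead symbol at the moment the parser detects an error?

d

     Stack      Input        Action
  1  $ S        h b d a d $  expand S -> E h L
  2  $ L h E    h b d a d $  expand E -> epsilon
  3  $ L h      h b d a d $  match h
  4  $ L        b d a d $    expand L -> b a a d
  5  $ d a a b  b d a d $    match b
  6  $ d a a    d a d $      error: top is terminal a but lookahead is d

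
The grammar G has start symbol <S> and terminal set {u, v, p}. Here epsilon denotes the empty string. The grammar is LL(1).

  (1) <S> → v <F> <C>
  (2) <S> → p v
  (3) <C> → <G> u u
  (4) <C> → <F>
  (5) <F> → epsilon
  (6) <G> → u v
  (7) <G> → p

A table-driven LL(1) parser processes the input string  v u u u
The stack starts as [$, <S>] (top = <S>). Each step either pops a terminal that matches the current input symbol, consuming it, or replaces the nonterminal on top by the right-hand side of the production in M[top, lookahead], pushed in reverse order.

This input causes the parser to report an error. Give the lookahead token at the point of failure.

     Stack        Input      Action
  1  $ <S>        v u u u $  expand <S> → v <F> <C>
  2  $ <C> <F> v  v u u u $  match v
  3  $ <C> <F>    u u u $    expand <F> → epsilon
  4  $ <C>        u u u $    expand <C> → <G> u u
  5  $ u u <G>    u u u $    expand <G> → u v
  6  $ u u v u    u u u $    match u
  7  $ u u v      u u $      error: top is terminal v but lookahead is u

u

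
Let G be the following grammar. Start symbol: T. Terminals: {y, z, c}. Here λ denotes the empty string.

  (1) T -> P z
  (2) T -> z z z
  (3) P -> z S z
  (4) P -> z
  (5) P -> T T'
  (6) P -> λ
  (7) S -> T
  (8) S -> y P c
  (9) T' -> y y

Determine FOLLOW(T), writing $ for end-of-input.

FIRST(T') = {y}
FIRST(T) = {z}  (via P z)
FIRST(P) = {λ, z}  (via T T')
FIRST(S) = {y, z}  (via T)
FOLLOW(T) includes $ since T is the start symbol.
FOLLOW(P): in T->P z, P is followed by z with FIRST {z}; in S->y P c, P is followed by c with FIRST {c}. Thus FOLLOW(P) = {c, z}.
FOLLOW(S): in P->z S z, S is followed by z with FIRST {z}. Thus FOLLOW(S) = {z}.
FOLLOW(T): in P->T T', T is followed by T' with FIRST {y}; in S->T, the suffix after T is empty, so FOLLOW(T) ⊇ FOLLOW(S) = {z}. Thus FOLLOW(T) = {$, y, z}.
FOLLOW(T'): in P->T T', the suffix after T' is empty, so FOLLOW(T') ⊇ FOLLOW(P) = {c, z}. Thus FOLLOW(T') = {c, z}.

{$, y, z}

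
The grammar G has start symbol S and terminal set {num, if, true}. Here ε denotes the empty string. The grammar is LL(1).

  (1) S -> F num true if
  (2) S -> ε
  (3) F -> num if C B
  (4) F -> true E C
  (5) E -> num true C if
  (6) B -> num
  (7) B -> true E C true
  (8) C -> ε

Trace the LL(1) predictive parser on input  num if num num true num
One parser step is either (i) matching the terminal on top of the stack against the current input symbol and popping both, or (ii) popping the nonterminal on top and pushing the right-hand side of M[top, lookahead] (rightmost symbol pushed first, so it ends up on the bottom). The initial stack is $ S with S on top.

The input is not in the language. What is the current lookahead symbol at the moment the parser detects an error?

num

      Stack                     Input                      Action
   1  $ S                       num if num num true num $  expand S -> F num true if
   2  $ if true num F           num if num num true num $  expand F -> num if C B
   3  $ if true num B C if num  num if num num true num $  match num
   4  $ if true num B C if      if num num true num $      match if
   5  $ if true num B C         num num true num $         expand C -> ε
   6  $ if true num B           num num true num $         expand B -> num
   7  $ if true num num         num num true num $         match num
   8  $ if true num             num true num $             match num
   9  $ if true                 true num $                 match true
  10  $ if                      num $                      error: top is terminal if but lookahead is num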